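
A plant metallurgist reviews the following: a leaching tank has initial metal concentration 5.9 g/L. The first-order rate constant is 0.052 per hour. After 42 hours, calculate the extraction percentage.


88.741%

Compute the exponent:
-k * t = -0.052 * 42 = -2.184
Remaining concentration:
C = 5.9 * exp(-2.184)
= 5.9 * 0.1125902676
= 0.6642825791 g/L
Extracted = 5.9 - 0.6642825791 = 5.235717421 g/L
Extraction % = 5.235717421 / 5.9 * 100
= 88.741%


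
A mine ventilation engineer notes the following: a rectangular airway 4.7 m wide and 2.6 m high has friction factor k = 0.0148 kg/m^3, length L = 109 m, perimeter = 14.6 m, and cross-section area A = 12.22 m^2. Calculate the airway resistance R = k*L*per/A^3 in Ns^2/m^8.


0.0129 Ns^2/m^8

Compute the numerator:
k * L * per = 0.0148 * 109 * 14.6
= 23.55272
Compute the denominator:
A^3 = 12.22^3 = 1824.793048
Resistance:
R = 23.55272 / 1824.793048
= 0.0129 Ns^2/m^8


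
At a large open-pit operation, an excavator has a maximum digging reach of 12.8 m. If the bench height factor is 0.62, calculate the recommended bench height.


7.936 m

Bench height = reach * factor
= 12.8 * 0.62
= 7.936 m


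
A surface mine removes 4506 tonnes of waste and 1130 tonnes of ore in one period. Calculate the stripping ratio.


3.9876

Stripping ratio = waste tonnage / ore tonnage
= 4506 / 1130
= 3.9876


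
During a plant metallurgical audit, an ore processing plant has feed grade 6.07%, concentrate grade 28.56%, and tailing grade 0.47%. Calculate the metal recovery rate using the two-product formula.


Using the two-product formula:
R = 100 * c * (f - t) / (f * (c - t))
Numerator = 100 * 28.56 * (6.07 - 0.47)
= 100 * 28.56 * 5.6
= 15993.6
Denominator = 6.07 * (28.56 - 0.47)
= 6.07 * 28.09
= 170.5063
R = 15993.6 / 170.5063
= 93.8006%

93.8006%


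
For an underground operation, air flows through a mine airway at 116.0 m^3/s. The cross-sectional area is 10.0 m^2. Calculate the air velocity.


Velocity = flow rate / cross-sectional area
= 116.0 / 10.0
= 11.6 m/s

11.6 m/s


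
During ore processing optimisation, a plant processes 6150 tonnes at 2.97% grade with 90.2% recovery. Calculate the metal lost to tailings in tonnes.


17.9002 tonnes

Total metal in feed:
= 6150 * 2.97 / 100 = 182.655 tonnes
Metal recovered:
= 182.655 * 90.2 / 100 = 164.75481 tonnes
Metal lost to tailings:
= 182.655 - 164.75481
= 17.9002 tonnes


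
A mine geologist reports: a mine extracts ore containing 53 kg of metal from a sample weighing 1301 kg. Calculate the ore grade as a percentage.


4.0738%

Ore grade = (metal mass / ore mass) * 100
= (53 / 1301) * 100
= 0.04073789393 * 100
= 4.0738%


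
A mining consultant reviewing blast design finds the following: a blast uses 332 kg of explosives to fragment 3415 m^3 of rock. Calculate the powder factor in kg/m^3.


0.0972 kg/m^3

Powder factor = explosive mass / rock volume
= 332 / 3415
= 0.0972 kg/m^3


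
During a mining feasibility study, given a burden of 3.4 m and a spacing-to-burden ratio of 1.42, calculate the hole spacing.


Spacing = burden * ratio
= 3.4 * 1.42
= 4.828 m

4.828 m


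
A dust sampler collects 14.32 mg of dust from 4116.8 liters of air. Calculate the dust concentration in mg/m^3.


3.4784 mg/m^3

Convert liters to m^3: 1 m^3 = 1000 L
Concentration = mass / volume * 1000
= 14.32 / 4116.8 * 1000
= 0.003478429848 * 1000
= 3.4784 mg/m^3


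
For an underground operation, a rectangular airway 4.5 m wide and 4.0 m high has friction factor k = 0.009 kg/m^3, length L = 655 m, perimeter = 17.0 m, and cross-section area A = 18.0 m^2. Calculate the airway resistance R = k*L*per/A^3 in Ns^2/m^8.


0.0172 Ns^2/m^8

Compute the numerator:
k * L * per = 0.009 * 655 * 17.0
= 100.215
Compute the denominator:
A^3 = 18.0^3 = 5832
Resistance:
R = 100.215 / 5832
= 0.0172 Ns^2/m^8


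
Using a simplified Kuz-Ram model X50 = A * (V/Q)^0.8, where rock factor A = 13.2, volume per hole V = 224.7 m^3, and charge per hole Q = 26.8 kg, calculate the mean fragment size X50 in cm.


Compute V/Q:
V/Q = 224.7 / 26.8 = 8.384328358
Raise to the power 0.8:
(V/Q)^0.8 = 8.384328358^0.8 = 5.479925102
Multiply by A:
X50 = 13.2 * 5.479925102
= 72.335 cm

72.335 cm


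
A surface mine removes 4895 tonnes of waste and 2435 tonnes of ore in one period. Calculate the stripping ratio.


Stripping ratio = waste tonnage / ore tonnage
= 4895 / 2435
= 2.0103

2.0103


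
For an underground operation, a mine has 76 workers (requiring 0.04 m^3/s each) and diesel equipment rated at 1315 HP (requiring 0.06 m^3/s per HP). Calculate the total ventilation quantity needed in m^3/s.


Airflow for workers:
Q_people = 76 * 0.04 = 3.04 m^3/s
Airflow for diesel equipment:
Q_diesel = 1315 * 0.06 = 78.9 m^3/s
Total ventilation:
Q_total = 3.04 + 78.9
= 81.94 m^3/s

81.94 m^3/s


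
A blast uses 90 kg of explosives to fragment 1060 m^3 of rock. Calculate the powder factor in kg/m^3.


0.0849 kg/m^3

Powder factor = explosive mass / rock volume
= 90 / 1060
= 0.0849 kg/m^3


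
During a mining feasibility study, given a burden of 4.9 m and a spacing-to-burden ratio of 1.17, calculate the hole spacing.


5.733 m

Spacing = burden * ratio
= 4.9 * 1.17
= 5.733 m


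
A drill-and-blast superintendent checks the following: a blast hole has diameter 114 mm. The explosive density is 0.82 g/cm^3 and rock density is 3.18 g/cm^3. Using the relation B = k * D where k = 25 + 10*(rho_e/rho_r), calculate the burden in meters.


3.144 m

First, compute k:
rho_e / rho_r = 0.82 / 3.18 = 0.2578616352
k = 25 + 10 * 0.2578616352 = 27.57861635
Then, compute burden:
B = k * D / 1000 = 27.57861635 * 114 / 1000
= 3143.962264 / 1000
= 3.144 m


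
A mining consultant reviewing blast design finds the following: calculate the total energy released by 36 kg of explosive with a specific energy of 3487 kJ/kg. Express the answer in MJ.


125.532 MJ

Energy = mass * specific_energy / 1000
= 36 * 3487 / 1000
= 125532 / 1000
= 125.532 MJ


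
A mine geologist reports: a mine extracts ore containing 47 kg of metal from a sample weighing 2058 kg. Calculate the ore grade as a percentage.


2.2838%

Ore grade = (metal mass / ore mass) * 100
= (47 / 2058) * 100
= 0.02283770651 * 100
= 2.2838%


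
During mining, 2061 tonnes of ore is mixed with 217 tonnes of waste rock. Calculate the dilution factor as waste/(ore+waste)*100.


Total material = ore + waste
= 2061 + 217 = 2278 tonnes
Dilution = waste / total * 100
= 217 / 2278 * 100
= 0.09525899912 * 100
= 9.5259%

9.5259%


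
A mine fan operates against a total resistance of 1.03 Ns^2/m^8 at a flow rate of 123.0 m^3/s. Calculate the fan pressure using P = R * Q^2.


15582.87 Pa

Compute Q^2:
Q^2 = 123.0^2 = 15129.0
Compute pressure:
P = R * Q^2 = 1.03 * 15129.0
= 15582.87 Pa


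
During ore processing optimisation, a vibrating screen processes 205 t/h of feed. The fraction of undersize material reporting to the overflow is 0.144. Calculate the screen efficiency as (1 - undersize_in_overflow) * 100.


85.6%

Screen efficiency = (1 - fraction of undersize in overflow) * 100
= (1 - 0.144) * 100
= 0.856 * 100
= 85.6%


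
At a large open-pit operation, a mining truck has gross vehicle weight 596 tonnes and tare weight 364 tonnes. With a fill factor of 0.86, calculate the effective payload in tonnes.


199.52 tonnes

Maximum payload = gross - tare
= 596 - 364 = 232 tonnes
Effective payload = max payload * fill factor
= 232 * 0.86
= 199.52 tonnes


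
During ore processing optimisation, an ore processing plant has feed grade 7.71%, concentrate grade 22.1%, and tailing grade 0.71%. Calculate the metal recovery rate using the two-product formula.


Using the two-product formula:
R = 100 * c * (f - t) / (f * (c - t))
Numerator = 100 * 22.1 * (7.71 - 0.71)
= 100 * 22.1 * 7.0
= 15470.0
Denominator = 7.71 * (22.1 - 0.71)
= 7.71 * 21.39
= 164.9169
R = 15470.0 / 164.9169
= 93.8048%

93.8048%


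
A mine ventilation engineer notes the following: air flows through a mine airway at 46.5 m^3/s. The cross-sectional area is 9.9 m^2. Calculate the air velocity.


4.697 m/s

Velocity = flow rate / cross-sectional area
= 46.5 / 9.9
= 4.697 m/s


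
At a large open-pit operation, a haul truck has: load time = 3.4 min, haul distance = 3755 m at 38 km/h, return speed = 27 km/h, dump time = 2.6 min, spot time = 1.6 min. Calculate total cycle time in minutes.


Convert haul speed to m/min: 38 * 1000/60 = 633.3333333 m/min
Haul time = 3755 / 633.3333333 = 5.928947368 min
Convert return speed to m/min: 27 * 1000/60 = 450 m/min
Return time = 3755 / 450 = 8.344444444 min
Total cycle time:
= 3.4 + 5.928947368 + 2.6 + 8.344444444 + 1.6
= 21.8734 min

21.8734 min


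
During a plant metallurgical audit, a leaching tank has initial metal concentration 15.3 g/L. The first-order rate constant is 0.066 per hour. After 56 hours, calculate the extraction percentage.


Compute the exponent:
-k * t = -0.066 * 56 = -3.696
Remaining concentration:
C = 15.3 * exp(-3.696)
= 15.3 * 0.02482261863
= 0.379786065 g/L
Extracted = 15.3 - 0.379786065 = 14.92021393 g/L
Extraction % = 14.92021393 / 15.3 * 100
= 97.5177%

97.5177%


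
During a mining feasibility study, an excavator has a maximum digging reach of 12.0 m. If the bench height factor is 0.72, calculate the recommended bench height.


Bench height = reach * factor
= 12.0 * 0.72
= 8.64 m

8.64 m


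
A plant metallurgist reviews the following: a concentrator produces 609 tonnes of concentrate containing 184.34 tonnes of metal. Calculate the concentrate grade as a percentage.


30.2693%

Grade = (metal in concentrate / concentrate mass) * 100
= (184.34 / 609) * 100
= 0.3026929392 * 100
= 30.2693%


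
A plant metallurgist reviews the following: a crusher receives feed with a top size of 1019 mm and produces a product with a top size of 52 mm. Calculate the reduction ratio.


19.5962

Reduction ratio = feed size / product size
= 1019 / 52
= 19.5962


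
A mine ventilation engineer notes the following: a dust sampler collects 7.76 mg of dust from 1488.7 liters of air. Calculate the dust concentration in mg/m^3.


Convert liters to m^3: 1 m^3 = 1000 L
Concentration = mass / volume * 1000
= 7.76 / 1488.7 * 1000
= 0.005212601599 * 1000
= 5.2126 mg/m^3

5.2126 mg/m^3


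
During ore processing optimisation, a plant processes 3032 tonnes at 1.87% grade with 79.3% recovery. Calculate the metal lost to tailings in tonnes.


Total metal in feed:
= 3032 * 1.87 / 100 = 56.6984 tonnes
Metal recovered:
= 56.6984 * 79.3 / 100 = 44.9618312 tonnes
Metal lost to tailings:
= 56.6984 - 44.9618312
= 11.7366 tonnes

11.7366 tonnes


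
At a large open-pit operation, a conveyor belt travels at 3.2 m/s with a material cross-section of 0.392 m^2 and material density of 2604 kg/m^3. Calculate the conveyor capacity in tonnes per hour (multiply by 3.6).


Volumetric flow = speed * area
= 3.2 * 0.392 = 1.2544 m^3/s
Mass flow = volumetric * density
= 1.2544 * 2604 = 3266.4576 kg/s
Convert to t/h: multiply by 3.6
Capacity = 3266.4576 * 3.6
= 11759.2474 t/h

11759.2474 t/h


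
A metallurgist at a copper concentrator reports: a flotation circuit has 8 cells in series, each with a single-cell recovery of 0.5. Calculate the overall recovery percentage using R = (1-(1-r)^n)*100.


Complement of single-cell recovery:
1 - r = 1 - 0.5 = 0.5
Raise to power n:
(1 - r)^8 = 0.5^8 = 0.00390625
Overall recovery:
R = (1 - 0.00390625) * 100
= 99.6094%

99.6094%


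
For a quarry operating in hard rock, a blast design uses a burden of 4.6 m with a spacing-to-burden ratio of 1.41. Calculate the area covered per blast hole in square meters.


29.8356 m^2

First, find the spacing:
Spacing = burden * ratio = 4.6 * 1.41
= 6.486 m
Then, calculate the area:
Area = burden * spacing = 4.6 * 6.486
= 29.8356 m^2


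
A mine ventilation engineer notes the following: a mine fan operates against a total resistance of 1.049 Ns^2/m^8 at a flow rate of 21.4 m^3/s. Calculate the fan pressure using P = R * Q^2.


Compute Q^2:
Q^2 = 21.4^2 = 457.96
Compute pressure:
P = R * Q^2 = 1.049 * 457.96
= 480.4 Pa

480.4 Pa


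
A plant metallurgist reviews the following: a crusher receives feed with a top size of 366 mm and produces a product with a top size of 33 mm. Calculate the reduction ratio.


11.0909

Reduction ratio = feed size / product size
= 366 / 33
= 11.0909


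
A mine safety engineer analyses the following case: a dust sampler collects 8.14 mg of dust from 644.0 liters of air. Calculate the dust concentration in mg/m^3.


Convert liters to m^3: 1 m^3 = 1000 L
Concentration = mass / volume * 1000
= 8.14 / 644.0 * 1000
= 0.01263975155 * 1000
= 12.6398 mg/m^3

12.6398 mg/m^3


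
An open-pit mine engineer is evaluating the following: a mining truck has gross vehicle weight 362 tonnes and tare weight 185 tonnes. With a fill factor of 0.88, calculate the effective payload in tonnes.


Maximum payload = gross - tare
= 362 - 185 = 177 tonnes
Effective payload = max payload * fill factor
= 177 * 0.88
= 155.76 tonnes

155.76 tonnes


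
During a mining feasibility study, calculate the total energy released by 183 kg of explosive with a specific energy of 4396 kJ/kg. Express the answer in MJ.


Energy = mass * specific_energy / 1000
= 183 * 4396 / 1000
= 804468 / 1000
= 804.468 MJ

804.468 MJ


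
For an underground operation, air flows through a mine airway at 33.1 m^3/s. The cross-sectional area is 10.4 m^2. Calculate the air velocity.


Velocity = flow rate / cross-sectional area
= 33.1 / 10.4
= 3.1827 m/s

3.1827 m/s


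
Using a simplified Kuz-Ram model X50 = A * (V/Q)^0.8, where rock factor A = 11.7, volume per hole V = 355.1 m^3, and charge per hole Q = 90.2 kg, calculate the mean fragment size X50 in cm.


35.0188 cm

Compute V/Q:
V/Q = 355.1 / 90.2 = 3.936807095
Raise to the power 0.8:
(V/Q)^0.8 = 3.936807095^0.8 = 2.993059206
Multiply by A:
X50 = 11.7 * 2.993059206
= 35.0188 cm


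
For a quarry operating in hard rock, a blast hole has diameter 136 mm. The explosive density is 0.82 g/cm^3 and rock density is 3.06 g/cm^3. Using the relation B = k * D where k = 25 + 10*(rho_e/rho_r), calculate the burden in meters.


First, compute k:
rho_e / rho_r = 0.82 / 3.06 = 0.2679738562
k = 25 + 10 * 0.2679738562 = 27.67973856
Then, compute burden:
B = k * D / 1000 = 27.67973856 * 136 / 1000
= 3764.444444 / 1000
= 3.7644 m

3.7644 m


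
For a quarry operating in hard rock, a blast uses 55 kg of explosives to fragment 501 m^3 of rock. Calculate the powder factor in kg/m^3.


Powder factor = explosive mass / rock volume
= 55 / 501
= 0.1098 kg/m^3

0.1098 kg/m^3


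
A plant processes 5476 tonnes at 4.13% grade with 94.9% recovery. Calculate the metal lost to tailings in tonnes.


Total metal in feed:
= 5476 * 4.13 / 100 = 226.1588 tonnes
Metal recovered:
= 226.1588 * 94.9 / 100 = 214.6247012 tonnes
Metal lost to tailings:
= 226.1588 - 214.6247012
= 11.5341 tonnes

11.5341 tonnes


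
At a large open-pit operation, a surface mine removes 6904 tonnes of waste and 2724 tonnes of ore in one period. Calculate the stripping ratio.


Stripping ratio = waste tonnage / ore tonnage
= 6904 / 2724
= 2.5345

2.5345


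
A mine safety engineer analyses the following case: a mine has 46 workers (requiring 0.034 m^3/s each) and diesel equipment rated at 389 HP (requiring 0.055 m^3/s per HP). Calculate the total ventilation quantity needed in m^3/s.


22.959 m^3/s

Airflow for workers:
Q_people = 46 * 0.034 = 1.564 m^3/s
Airflow for diesel equipment:
Q_diesel = 389 * 0.055 = 21.395 m^3/s
Total ventilation:
Q_total = 1.564 + 21.395
= 22.959 m^3/s


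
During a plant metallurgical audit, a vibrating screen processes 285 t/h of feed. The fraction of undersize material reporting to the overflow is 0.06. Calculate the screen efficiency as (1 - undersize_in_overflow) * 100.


Screen efficiency = (1 - fraction of undersize in overflow) * 100
= (1 - 0.06) * 100
= 0.94 * 100
= 94.0%

94.0%


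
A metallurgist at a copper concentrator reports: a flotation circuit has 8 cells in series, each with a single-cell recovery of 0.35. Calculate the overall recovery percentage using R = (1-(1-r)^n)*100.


96.8136%

Complement of single-cell recovery:
1 - r = 1 - 0.35 = 0.65
Raise to power n:
(1 - r)^8 = 0.65^8 = 0.03186448129
Overall recovery:
R = (1 - 0.03186448129) * 100
= 96.8136%


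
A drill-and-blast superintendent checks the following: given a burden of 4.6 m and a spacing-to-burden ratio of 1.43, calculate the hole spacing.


6.578 m

Spacing = burden * ratio
= 4.6 * 1.43
= 6.578 m


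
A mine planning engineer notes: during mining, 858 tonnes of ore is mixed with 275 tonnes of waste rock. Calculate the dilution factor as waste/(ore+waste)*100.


24.2718%

Total material = ore + waste
= 858 + 275 = 1133 tonnes
Dilution = waste / total * 100
= 275 / 1133 * 100
= 0.2427184466 * 100
= 24.2718%


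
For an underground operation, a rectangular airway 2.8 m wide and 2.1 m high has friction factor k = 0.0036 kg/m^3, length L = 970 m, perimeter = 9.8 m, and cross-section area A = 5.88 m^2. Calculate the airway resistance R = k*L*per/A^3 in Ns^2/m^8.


Compute the numerator:
k * L * per = 0.0036 * 970 * 9.8
= 34.2216
Compute the denominator:
A^3 = 5.88^3 = 203.297472
Resistance:
R = 34.2216 / 203.297472
= 0.1683 Ns^2/m^8

0.1683 Ns^2/m^8


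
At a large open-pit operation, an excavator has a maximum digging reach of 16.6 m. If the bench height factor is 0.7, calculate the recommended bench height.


11.62 m

Bench height = reach * factor
= 16.6 * 0.7
= 11.62 m


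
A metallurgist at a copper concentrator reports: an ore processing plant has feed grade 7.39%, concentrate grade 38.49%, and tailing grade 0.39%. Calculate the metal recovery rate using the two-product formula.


95.6922%

Using the two-product formula:
R = 100 * c * (f - t) / (f * (c - t))
Numerator = 100 * 38.49 * (7.39 - 0.39)
= 100 * 38.49 * 7.0
= 26943.0
Denominator = 7.39 * (38.49 - 0.39)
= 7.39 * 38.1
= 281.559
R = 26943.0 / 281.559
= 95.6922%


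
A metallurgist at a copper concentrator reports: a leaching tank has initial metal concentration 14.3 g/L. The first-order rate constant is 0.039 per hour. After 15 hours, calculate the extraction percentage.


44.2894%

Compute the exponent:
-k * t = -0.039 * 15 = -0.585
Remaining concentration:
C = 14.3 * exp(-0.585)
= 14.3 * 0.5571058618
= 7.966613824 g/L
Extracted = 14.3 - 7.966613824 = 6.333386176 g/L
Extraction % = 6.333386176 / 14.3 * 100
= 44.2894%


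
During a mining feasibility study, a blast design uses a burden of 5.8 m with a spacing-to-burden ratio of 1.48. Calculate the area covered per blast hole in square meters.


First, find the spacing:
Spacing = burden * ratio = 5.8 * 1.48
= 8.584 m
Then, calculate the area:
Area = burden * spacing = 5.8 * 8.584
= 49.7872 m^2

49.7872 m^2


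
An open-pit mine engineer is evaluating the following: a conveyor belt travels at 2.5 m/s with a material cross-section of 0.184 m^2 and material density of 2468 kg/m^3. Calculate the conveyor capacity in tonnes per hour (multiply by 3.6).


4087.008 t/h

Volumetric flow = speed * area
= 2.5 * 0.184 = 0.46 m^3/s
Mass flow = volumetric * density
= 0.46 * 2468 = 1135.28 kg/s
Convert to t/h: multiply by 3.6
Capacity = 1135.28 * 3.6
= 4087.008 t/h


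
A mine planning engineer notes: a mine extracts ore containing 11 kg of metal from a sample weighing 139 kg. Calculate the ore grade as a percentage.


Ore grade = (metal mass / ore mass) * 100
= (11 / 139) * 100
= 0.07913669065 * 100
= 7.9137%

7.9137%


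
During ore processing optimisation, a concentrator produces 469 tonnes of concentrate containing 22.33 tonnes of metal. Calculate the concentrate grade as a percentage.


Grade = (metal in concentrate / concentrate mass) * 100
= (22.33 / 469) * 100
= 0.0476119403 * 100
= 4.7612%

4.7612%


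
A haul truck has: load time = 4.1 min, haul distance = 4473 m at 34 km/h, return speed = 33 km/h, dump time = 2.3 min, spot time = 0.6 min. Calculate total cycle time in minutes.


Convert haul speed to m/min: 34 * 1000/60 = 566.6666667 m/min
Haul time = 4473 / 566.6666667 = 7.893529412 min
Convert return speed to m/min: 33 * 1000/60 = 550 m/min
Return time = 4473 / 550 = 8.132727273 min
Total cycle time:
= 4.1 + 7.893529412 + 2.3 + 8.132727273 + 0.6
= 23.0263 min

23.0263 min


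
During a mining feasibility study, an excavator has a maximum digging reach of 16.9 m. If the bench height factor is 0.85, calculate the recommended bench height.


14.365 m

Bench height = reach * factor
= 16.9 * 0.85
= 14.365 m


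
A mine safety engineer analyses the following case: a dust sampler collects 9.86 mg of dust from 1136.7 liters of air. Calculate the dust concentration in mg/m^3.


Convert liters to m^3: 1 m^3 = 1000 L
Concentration = mass / volume * 1000
= 9.86 / 1136.7 * 1000
= 0.008674232427 * 1000
= 8.6742 mg/m^3

8.6742 mg/m^3


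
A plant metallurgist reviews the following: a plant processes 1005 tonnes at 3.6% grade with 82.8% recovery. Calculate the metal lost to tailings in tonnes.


6.223 tonnes

Total metal in feed:
= 1005 * 3.6 / 100 = 36.18 tonnes
Metal recovered:
= 36.18 * 82.8 / 100 = 29.95704 tonnes
Metal lost to tailings:
= 36.18 - 29.95704
= 6.223 tonnes


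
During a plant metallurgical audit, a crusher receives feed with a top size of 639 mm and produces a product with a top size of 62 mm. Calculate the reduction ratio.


10.3065

Reduction ratio = feed size / product size
= 639 / 62
= 10.3065


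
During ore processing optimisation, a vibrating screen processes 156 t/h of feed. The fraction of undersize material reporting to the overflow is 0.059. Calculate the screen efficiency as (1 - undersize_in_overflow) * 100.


94.1%

Screen efficiency = (1 - fraction of undersize in overflow) * 100
= (1 - 0.059) * 100
= 0.941 * 100
= 94.1%


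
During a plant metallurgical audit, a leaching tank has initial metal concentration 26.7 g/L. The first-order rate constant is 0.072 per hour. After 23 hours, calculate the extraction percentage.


80.9099%

Compute the exponent:
-k * t = -0.072 * 23 = -1.656
Remaining concentration:
C = 26.7 * exp(-1.656)
= 26.7 * 0.1909010592
= 5.09705828 g/L
Extracted = 26.7 - 5.09705828 = 21.60294172 g/L
Extraction % = 21.60294172 / 26.7 * 100
= 80.9099%


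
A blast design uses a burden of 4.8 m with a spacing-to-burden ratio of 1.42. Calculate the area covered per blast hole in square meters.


First, find the spacing:
Spacing = burden * ratio = 4.8 * 1.42
= 6.816 m
Then, calculate the area:
Area = burden * spacing = 4.8 * 6.816
= 32.7168 m^2

32.7168 m^2


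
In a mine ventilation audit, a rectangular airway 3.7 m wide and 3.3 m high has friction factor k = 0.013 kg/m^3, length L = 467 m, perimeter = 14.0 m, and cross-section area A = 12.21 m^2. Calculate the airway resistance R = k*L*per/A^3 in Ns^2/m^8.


0.0467 Ns^2/m^8

Compute the numerator:
k * L * per = 0.013 * 467 * 14.0
= 84.994
Compute the denominator:
A^3 = 12.21^3 = 1820.316861
Resistance:
R = 84.994 / 1820.316861
= 0.0467 Ns^2/m^8


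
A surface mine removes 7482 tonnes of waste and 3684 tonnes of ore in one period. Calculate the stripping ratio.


Stripping ratio = waste tonnage / ore tonnage
= 7482 / 3684
= 2.0309

2.0309


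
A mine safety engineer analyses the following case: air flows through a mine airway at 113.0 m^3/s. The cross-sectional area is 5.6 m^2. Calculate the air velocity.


20.1786 m/s

Velocity = flow rate / cross-sectional area
= 113.0 / 5.6
= 20.1786 m/s


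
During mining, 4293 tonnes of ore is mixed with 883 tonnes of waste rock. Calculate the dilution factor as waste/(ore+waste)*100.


17.0595%

Total material = ore + waste
= 4293 + 883 = 5176 tonnes
Dilution = waste / total * 100
= 883 / 5176 * 100
= 0.1705950541 * 100
= 17.0595%


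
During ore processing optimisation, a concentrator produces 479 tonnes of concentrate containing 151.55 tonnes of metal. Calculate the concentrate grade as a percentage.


Grade = (metal in concentrate / concentrate mass) * 100
= (151.55 / 479) * 100
= 0.316388309 * 100
= 31.6388%

31.6388%


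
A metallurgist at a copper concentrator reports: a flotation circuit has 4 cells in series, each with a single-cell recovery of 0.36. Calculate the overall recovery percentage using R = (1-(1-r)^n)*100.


Complement of single-cell recovery:
1 - r = 1 - 0.36 = 0.64
Raise to power n:
(1 - r)^4 = 0.64^4 = 0.16777216
Overall recovery:
R = (1 - 0.16777216) * 100
= 83.2228%

83.2228%


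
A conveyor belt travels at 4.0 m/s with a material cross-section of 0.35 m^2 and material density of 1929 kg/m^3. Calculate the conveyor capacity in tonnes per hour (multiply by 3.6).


9722.16 t/h

Volumetric flow = speed * area
= 4.0 * 0.35 = 1.4 m^3/s
Mass flow = volumetric * density
= 1.4 * 1929 = 2700.6 kg/s
Convert to t/h: multiply by 3.6
Capacity = 2700.6 * 3.6
= 9722.16 t/h


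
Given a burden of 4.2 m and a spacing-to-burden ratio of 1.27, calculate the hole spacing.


Spacing = burden * ratio
= 4.2 * 1.27
= 5.334 m

5.334 m


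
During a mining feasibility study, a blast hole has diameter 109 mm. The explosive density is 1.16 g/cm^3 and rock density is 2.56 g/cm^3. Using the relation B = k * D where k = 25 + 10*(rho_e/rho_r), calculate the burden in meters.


First, compute k:
rho_e / rho_r = 1.16 / 2.56 = 0.453125
k = 25 + 10 * 0.453125 = 29.53125
Then, compute burden:
B = k * D / 1000 = 29.53125 * 109 / 1000
= 3218.90625 / 1000
= 3.2189 m

3.2189 m


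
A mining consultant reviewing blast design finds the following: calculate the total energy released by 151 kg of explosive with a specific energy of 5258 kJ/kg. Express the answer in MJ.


793.958 MJ

Energy = mass * specific_energy / 1000
= 151 * 5258 / 1000
= 793958 / 1000
= 793.958 MJ


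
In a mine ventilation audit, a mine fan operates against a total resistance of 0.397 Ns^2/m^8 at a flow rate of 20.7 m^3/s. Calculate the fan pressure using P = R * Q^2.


Compute Q^2:
Q^2 = 20.7^2 = 428.49
Compute pressure:
P = R * Q^2 = 0.397 * 428.49
= 170.1105 Pa

170.1105 Pa


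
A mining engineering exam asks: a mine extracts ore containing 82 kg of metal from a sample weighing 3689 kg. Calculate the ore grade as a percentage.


Ore grade = (metal mass / ore mass) * 100
= (82 / 3689) * 100
= 0.02222824614 * 100
= 2.2228%

2.2228%


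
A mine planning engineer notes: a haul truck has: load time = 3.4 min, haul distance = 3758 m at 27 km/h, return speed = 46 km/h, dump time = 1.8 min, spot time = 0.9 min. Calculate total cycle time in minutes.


19.3529 min

Convert haul speed to m/min: 27 * 1000/60 = 450 m/min
Haul time = 3758 / 450 = 8.351111111 min
Convert return speed to m/min: 46 * 1000/60 = 766.6666667 m/min
Return time = 3758 / 766.6666667 = 4.90173913 min
Total cycle time:
= 3.4 + 8.351111111 + 1.8 + 4.90173913 + 0.9
= 19.3529 min


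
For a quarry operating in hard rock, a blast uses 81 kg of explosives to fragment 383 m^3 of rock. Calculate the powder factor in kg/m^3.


Powder factor = explosive mass / rock volume
= 81 / 383
= 0.2115 kg/m^3

0.2115 kg/m^3


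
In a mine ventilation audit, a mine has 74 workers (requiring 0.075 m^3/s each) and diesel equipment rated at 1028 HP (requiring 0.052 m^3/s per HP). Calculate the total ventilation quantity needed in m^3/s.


59.006 m^3/s

Airflow for workers:
Q_people = 74 * 0.075 = 5.55 m^3/s
Airflow for diesel equipment:
Q_diesel = 1028 * 0.052 = 53.456 m^3/s
Total ventilation:
Q_total = 5.55 + 53.456
= 59.006 m^3/s


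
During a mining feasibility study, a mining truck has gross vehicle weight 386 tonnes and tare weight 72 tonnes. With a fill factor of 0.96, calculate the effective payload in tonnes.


301.44 tonnes

Maximum payload = gross - tare
= 386 - 72 = 314 tonnes
Effective payload = max payload * fill factor
= 314 * 0.96
= 301.44 tonnes


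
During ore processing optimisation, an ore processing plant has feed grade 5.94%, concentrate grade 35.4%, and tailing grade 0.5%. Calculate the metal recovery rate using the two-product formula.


Using the two-product formula:
R = 100 * c * (f - t) / (f * (c - t))
Numerator = 100 * 35.4 * (5.94 - 0.5)
= 100 * 35.4 * 5.44
= 19257.6
Denominator = 5.94 * (35.4 - 0.5)
= 5.94 * 34.9
= 207.306
R = 19257.6 / 207.306
= 92.8946%

92.8946%


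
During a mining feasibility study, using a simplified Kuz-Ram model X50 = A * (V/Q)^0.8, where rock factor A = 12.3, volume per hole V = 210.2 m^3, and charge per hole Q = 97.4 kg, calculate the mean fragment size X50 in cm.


22.7596 cm

Compute V/Q:
V/Q = 210.2 / 97.4 = 2.158110883
Raise to the power 0.8:
(V/Q)^0.8 = 2.158110883^0.8 = 1.850371812
Multiply by A:
X50 = 12.3 * 1.850371812
= 22.7596 cm


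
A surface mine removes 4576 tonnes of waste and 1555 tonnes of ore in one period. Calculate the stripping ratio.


2.9428

Stripping ratio = waste tonnage / ore tonnage
= 4576 / 1555
= 2.9428


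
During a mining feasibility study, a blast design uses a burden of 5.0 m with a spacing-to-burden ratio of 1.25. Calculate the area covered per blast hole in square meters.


31.25 m^2

First, find the spacing:
Spacing = burden * ratio = 5.0 * 1.25
= 6.25 m
Then, calculate the area:
Area = burden * spacing = 5.0 * 6.25
= 31.25 m^2


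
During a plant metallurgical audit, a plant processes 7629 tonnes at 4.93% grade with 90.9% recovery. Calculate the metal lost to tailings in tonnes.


34.226 tonnes

Total metal in feed:
= 7629 * 4.93 / 100 = 376.1097 tonnes
Metal recovered:
= 376.1097 * 90.9 / 100 = 341.8837173 tonnes
Metal lost to tailings:
= 376.1097 - 341.8837173
= 34.226 tonnes


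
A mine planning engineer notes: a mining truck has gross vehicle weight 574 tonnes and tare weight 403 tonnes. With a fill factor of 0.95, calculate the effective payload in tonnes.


162.45 tonnes

Maximum payload = gross - tare
= 574 - 403 = 171 tonnes
Effective payload = max payload * fill factor
= 171 * 0.95
= 162.45 tonnes


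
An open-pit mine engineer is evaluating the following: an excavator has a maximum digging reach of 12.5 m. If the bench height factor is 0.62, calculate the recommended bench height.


Bench height = reach * factor
= 12.5 * 0.62
= 7.75 m

7.75 m


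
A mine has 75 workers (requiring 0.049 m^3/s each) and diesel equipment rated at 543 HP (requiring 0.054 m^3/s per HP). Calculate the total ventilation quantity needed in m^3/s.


32.997 m^3/s

Airflow for workers:
Q_people = 75 * 0.049 = 3.675 m^3/s
Airflow for diesel equipment:
Q_diesel = 543 * 0.054 = 29.322 m^3/s
Total ventilation:
Q_total = 3.675 + 29.322
= 32.997 m^3/s


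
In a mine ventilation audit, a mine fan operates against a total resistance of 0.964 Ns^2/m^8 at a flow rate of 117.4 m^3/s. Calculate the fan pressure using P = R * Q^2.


Compute Q^2:
Q^2 = 117.4^2 = 13782.76
Compute pressure:
P = R * Q^2 = 0.964 * 13782.76
= 13286.5806 Pa

13286.5806 Pa


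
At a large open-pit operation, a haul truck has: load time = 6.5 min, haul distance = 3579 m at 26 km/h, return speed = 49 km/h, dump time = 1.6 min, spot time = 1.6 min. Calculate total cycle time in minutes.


22.3417 min

Convert haul speed to m/min: 26 * 1000/60 = 433.3333333 m/min
Haul time = 3579 / 433.3333333 = 8.259230769 min
Convert return speed to m/min: 49 * 1000/60 = 816.6666667 m/min
Return time = 3579 / 816.6666667 = 4.38244898 min
Total cycle time:
= 6.5 + 8.259230769 + 1.6 + 4.38244898 + 1.6
= 22.3417 min


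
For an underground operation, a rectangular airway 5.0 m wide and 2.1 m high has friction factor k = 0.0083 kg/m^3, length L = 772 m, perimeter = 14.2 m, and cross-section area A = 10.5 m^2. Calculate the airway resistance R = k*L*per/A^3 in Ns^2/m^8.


0.0786 Ns^2/m^8

Compute the numerator:
k * L * per = 0.0083 * 772 * 14.2
= 90.98792
Compute the denominator:
A^3 = 10.5^3 = 1157.625
Resistance:
R = 90.98792 / 1157.625
= 0.0786 Ns^2/m^8


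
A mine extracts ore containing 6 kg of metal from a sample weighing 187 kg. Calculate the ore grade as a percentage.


Ore grade = (metal mass / ore mass) * 100
= (6 / 187) * 100
= 0.0320855615 * 100
= 3.2086%

3.2086%


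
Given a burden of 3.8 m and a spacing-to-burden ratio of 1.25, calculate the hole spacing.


4.75 m

Spacing = burden * ratio
= 3.8 * 1.25
= 4.75 m


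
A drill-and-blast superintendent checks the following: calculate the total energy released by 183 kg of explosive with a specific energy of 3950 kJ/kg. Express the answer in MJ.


722.85 MJ

Energy = mass * specific_energy / 1000
= 183 * 3950 / 1000
= 722850 / 1000
= 722.85 MJ


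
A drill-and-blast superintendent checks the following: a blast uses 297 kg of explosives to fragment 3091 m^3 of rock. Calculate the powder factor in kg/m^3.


0.0961 kg/m^3

Powder factor = explosive mass / rock volume
= 297 / 3091
= 0.0961 kg/m^3


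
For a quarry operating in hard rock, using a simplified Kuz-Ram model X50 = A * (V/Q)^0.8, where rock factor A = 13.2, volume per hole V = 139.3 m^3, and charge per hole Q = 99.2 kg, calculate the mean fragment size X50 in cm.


17.3191 cm

Compute V/Q:
V/Q = 139.3 / 99.2 = 1.404233871
Raise to the power 0.8:
(V/Q)^0.8 = 1.404233871^0.8 = 1.312053534
Multiply by A:
X50 = 13.2 * 1.312053534
= 17.3191 cm


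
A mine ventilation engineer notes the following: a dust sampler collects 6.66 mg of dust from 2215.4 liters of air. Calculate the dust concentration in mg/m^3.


3.0062 mg/m^3

Convert liters to m^3: 1 m^3 = 1000 L
Concentration = mass / volume * 1000
= 6.66 / 2215.4 * 1000
= 0.003006229123 * 1000
= 3.0062 mg/m^3


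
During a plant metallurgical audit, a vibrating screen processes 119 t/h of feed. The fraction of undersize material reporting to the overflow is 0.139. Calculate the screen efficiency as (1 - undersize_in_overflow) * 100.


86.1%

Screen efficiency = (1 - fraction of undersize in overflow) * 100
= (1 - 0.139) * 100
= 0.861 * 100
= 86.1%


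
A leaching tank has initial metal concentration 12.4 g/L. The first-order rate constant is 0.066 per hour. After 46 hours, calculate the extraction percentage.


Compute the exponent:
-k * t = -0.066 * 46 = -3.036
Remaining concentration:
C = 12.4 * exp(-3.036)
= 12.4 * 0.04802661224
= 0.5955299918 g/L
Extracted = 12.4 - 0.5955299918 = 11.80447001 g/L
Extraction % = 11.80447001 / 12.4 * 100
= 95.1973%

95.1973%


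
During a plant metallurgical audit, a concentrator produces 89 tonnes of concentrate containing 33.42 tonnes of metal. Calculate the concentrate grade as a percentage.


Grade = (metal in concentrate / concentrate mass) * 100
= (33.42 / 89) * 100
= 0.375505618 * 100
= 37.5506%

37.5506%


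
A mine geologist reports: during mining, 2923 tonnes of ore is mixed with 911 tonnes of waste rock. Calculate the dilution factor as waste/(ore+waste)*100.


Total material = ore + waste
= 2923 + 911 = 3834 tonnes
Dilution = waste / total * 100
= 911 / 3834 * 100
= 0.2376108503 * 100
= 23.7611%

23.7611%


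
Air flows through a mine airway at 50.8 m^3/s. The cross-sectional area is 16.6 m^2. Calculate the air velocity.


Velocity = flow rate / cross-sectional area
= 50.8 / 16.6
= 3.0602 m/s

3.0602 m/s


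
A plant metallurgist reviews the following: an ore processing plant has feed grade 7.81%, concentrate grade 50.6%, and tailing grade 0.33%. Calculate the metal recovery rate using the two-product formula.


Using the two-product formula:
R = 100 * c * (f - t) / (f * (c - t))
Numerator = 100 * 50.6 * (7.81 - 0.33)
= 100 * 50.6 * 7.48
= 37848.8
Denominator = 7.81 * (50.6 - 0.33)
= 7.81 * 50.27
= 392.6087
R = 37848.8 / 392.6087
= 96.4034%

96.4034%


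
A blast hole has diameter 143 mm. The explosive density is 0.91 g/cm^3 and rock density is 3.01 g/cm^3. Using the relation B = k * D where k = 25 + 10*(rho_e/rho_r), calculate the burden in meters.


First, compute k:
rho_e / rho_r = 0.91 / 3.01 = 0.3023255814
k = 25 + 10 * 0.3023255814 = 28.02325581
Then, compute burden:
B = k * D / 1000 = 28.02325581 * 143 / 1000
= 4007.325581 / 1000
= 4.0073 m

4.0073 m


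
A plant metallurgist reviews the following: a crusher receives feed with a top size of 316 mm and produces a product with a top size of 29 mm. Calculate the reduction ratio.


Reduction ratio = feed size / product size
= 316 / 29
= 10.8966

10.8966


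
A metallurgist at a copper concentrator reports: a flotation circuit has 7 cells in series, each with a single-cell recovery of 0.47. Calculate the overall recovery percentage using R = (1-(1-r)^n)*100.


98.8253%

Complement of single-cell recovery:
1 - r = 1 - 0.47 = 0.53
Raise to power n:
(1 - r)^7 = 0.53^7 = 0.0117471114
Overall recovery:
R = (1 - 0.0117471114) * 100
= 98.8253%


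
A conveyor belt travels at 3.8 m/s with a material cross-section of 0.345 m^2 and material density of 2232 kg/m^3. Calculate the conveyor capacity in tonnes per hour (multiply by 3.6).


Volumetric flow = speed * area
= 3.8 * 0.345 = 1.311 m^3/s
Mass flow = volumetric * density
= 1.311 * 2232 = 2926.152 kg/s
Convert to t/h: multiply by 3.6
Capacity = 2926.152 * 3.6
= 10534.1472 t/h

10534.1472 t/h


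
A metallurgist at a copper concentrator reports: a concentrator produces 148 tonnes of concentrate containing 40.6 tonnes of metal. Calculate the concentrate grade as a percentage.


Grade = (metal in concentrate / concentrate mass) * 100
= (40.6 / 148) * 100
= 0.2743243243 * 100
= 27.4324%

27.4324%


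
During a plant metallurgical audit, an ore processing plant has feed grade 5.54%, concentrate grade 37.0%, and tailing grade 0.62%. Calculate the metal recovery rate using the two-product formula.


Using the two-product formula:
R = 100 * c * (f - t) / (f * (c - t))
Numerator = 100 * 37.0 * (5.54 - 0.62)
= 100 * 37.0 * 4.92
= 18204.0
Denominator = 5.54 * (37.0 - 0.62)
= 5.54 * 36.38
= 201.5452
R = 18204.0 / 201.5452
= 90.3222%

90.3222%


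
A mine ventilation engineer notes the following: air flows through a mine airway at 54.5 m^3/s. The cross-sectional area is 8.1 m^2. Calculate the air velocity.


6.7284 m/s

Velocity = flow rate / cross-sectional area
= 54.5 / 8.1
= 6.7284 m/s


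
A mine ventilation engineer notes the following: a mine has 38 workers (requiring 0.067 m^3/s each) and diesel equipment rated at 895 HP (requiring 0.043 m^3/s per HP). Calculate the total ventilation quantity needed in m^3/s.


41.031 m^3/s

Airflow for workers:
Q_people = 38 * 0.067 = 2.546 m^3/s
Airflow for diesel equipment:
Q_diesel = 895 * 0.043 = 38.485 m^3/s
Total ventilation:
Q_total = 2.546 + 38.485
= 41.031 m^3/s


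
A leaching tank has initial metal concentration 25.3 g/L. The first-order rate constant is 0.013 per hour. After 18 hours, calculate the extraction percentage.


Compute the exponent:
-k * t = -0.013 * 18 = -0.234
Remaining concentration:
C = 25.3 * exp(-0.234)
= 25.3 * 0.7913618159
= 20.02145394 g/L
Extracted = 25.3 - 20.02145394 = 5.278546058 g/L
Extraction % = 5.278546058 / 25.3 * 100
= 20.8638%

20.8638%


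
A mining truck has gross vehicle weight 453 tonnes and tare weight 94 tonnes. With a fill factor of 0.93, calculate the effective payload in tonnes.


Maximum payload = gross - tare
= 453 - 94 = 359 tonnes
Effective payload = max payload * fill factor
= 359 * 0.93
= 333.87 tonnes

333.87 tonnes


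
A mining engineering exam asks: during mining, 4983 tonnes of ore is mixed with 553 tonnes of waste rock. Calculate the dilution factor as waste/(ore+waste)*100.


Total material = ore + waste
= 4983 + 553 = 5536 tonnes
Dilution = waste / total * 100
= 553 / 5536 * 100
= 0.0998916185 * 100
= 9.9892%

9.9892%


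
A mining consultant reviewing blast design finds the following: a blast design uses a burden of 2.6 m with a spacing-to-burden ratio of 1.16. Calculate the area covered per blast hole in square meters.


First, find the spacing:
Spacing = burden * ratio = 2.6 * 1.16
= 3.016 m
Then, calculate the area:
Area = burden * spacing = 2.6 * 3.016
= 7.8416 m^2

7.8416 m^2
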